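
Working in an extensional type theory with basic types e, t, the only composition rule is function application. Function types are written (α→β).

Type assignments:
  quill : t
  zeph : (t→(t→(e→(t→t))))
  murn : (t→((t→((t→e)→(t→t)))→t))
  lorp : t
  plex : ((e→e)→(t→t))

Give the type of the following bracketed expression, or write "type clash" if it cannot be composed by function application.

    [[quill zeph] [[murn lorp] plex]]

[quill zeph]: functor zeph : (t→(t→(e→(t→t)))), argument quill : t; result (t→(e→(t→t))).
[murn lorp]: functor murn : (t→((t→((t→e)→(t→t)))→t)), argument lorp : t; result ((t→((t→e)→(t→t)))→t).
[[murn lorp] plex]: ((t→((t→e)→(t→t)))→t) with ((e→e)→(t→t)) — neither is a function whose domain matches the other; composition fails here.

type clash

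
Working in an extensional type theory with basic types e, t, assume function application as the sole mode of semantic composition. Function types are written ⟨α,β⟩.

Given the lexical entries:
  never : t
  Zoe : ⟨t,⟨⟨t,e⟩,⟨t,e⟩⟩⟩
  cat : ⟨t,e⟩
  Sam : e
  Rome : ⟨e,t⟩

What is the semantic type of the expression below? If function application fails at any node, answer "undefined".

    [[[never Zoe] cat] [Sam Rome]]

e

[never Zoe]: Zoe is ⟨t,⟨⟨t,e⟩,⟨t,e⟩⟩⟩, never is t; result ⟨⟨t,e⟩,⟨t,e⟩⟩.
[[never Zoe] cat]: [never Zoe] is ⟨⟨t,e⟩,⟨t,e⟩⟩, cat is ⟨t,e⟩; result ⟨t,e⟩.
[Sam Rome]: Rome is ⟨e,t⟩, Sam is e; result t.
[[[never Zoe] cat] [Sam Rome]]: [[never Zoe] cat] is ⟨t,e⟩, [Sam Rome] is t; result e.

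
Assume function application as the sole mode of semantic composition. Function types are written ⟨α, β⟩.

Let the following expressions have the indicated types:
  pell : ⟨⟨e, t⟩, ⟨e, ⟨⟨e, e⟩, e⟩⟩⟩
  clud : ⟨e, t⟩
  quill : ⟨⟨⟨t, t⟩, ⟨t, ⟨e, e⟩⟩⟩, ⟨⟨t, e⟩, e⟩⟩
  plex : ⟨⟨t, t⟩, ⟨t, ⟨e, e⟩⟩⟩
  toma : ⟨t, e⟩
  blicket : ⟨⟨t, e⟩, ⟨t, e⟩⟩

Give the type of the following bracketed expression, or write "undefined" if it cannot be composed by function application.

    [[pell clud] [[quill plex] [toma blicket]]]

⟨⟨e, e⟩, e⟩

At [pell clud], pell : ⟨⟨e, t⟩, ⟨e, ⟨⟨e, e⟩, e⟩⟩⟩ takes clud : ⟨e, t⟩, giving ⟨e, ⟨⟨e, e⟩, e⟩⟩.
At [quill plex], quill : ⟨⟨⟨t, t⟩, ⟨t, ⟨e, e⟩⟩⟩, ⟨⟨t, e⟩, e⟩⟩ takes plex : ⟨⟨t, t⟩, ⟨t, ⟨e, e⟩⟩⟩, giving ⟨⟨t, e⟩, e⟩.
At [toma blicket], blicket : ⟨⟨t, e⟩, ⟨t, e⟩⟩ takes toma : ⟨t, e⟩, giving ⟨t, e⟩.
At [[quill plex] [toma blicket]], [quill plex] : ⟨⟨t, e⟩, e⟩ takes [toma blicket] : ⟨t, e⟩, giving e.
At [[pell clud] [[quill plex] [toma blicket]]], [pell clud] : ⟨e, ⟨⟨e, e⟩, e⟩⟩ takes [[quill plex] [toma blicket]] : e, giving ⟨⟨e, e⟩, e⟩.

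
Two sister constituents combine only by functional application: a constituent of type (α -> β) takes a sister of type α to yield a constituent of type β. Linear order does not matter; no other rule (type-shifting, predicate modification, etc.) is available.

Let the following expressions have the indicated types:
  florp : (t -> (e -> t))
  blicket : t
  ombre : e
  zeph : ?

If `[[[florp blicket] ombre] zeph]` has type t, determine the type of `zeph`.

(t -> t)

For [[[florp blicket] ombre] zeph] to have type t with [[florp blicket] ombre] of type t, zeph must be the function: zeph : (t -> t).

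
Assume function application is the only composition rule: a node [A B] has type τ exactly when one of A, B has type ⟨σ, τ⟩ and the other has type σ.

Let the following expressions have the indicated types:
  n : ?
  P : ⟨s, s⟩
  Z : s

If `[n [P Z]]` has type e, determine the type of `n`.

⟨s, e⟩

[n [P Z]] is required to be e. [P Z] : s cannot yield e as functor, so n : ⟨s, e⟩.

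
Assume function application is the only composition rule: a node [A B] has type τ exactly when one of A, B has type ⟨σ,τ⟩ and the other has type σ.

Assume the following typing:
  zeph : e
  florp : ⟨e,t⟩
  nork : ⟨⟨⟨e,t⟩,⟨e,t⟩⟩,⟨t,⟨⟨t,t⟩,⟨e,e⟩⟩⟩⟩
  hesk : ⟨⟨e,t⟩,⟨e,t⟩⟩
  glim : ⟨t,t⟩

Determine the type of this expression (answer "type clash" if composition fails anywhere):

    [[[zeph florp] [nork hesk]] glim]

[zeph florp] — florp of type ⟨e,t⟩ combines with zeph of type e: type t.
[nork hesk] — nork of type ⟨⟨⟨e,t⟩,⟨e,t⟩⟩,⟨t,⟨⟨t,t⟩,⟨e,e⟩⟩⟩⟩ combines with hesk of type ⟨⟨e,t⟩,⟨e,t⟩⟩: type ⟨t,⟨⟨t,t⟩,⟨e,e⟩⟩⟩.
[[zeph florp] [nork hesk]] — [nork hesk] of type ⟨t,⟨⟨t,t⟩,⟨e,e⟩⟩⟩ combines with [zeph florp] of type t: type ⟨⟨t,t⟩,⟨e,e⟩⟩.
[[[zeph florp] [nork hesk]] glim] — [[zeph florp] [nork hesk]] of type ⟨⟨t,t⟩,⟨e,e⟩⟩ combines with glim of type ⟨t,t⟩: type ⟨e,e⟩.

⟨e,e⟩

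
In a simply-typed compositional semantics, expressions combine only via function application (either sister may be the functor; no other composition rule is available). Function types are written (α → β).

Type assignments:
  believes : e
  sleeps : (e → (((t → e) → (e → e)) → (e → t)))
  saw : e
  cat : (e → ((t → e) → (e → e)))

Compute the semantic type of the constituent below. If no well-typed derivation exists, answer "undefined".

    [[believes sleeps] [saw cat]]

(e → t)

[believes sleeps] — sleeps of type (e → (((t → e) → (e → e)) → (e → t))) combines with believes of type e: type (((t → e) → (e → e)) → (e → t)).
[saw cat] — cat of type (e → ((t → e) → (e → e))) combines with saw of type e: type ((t → e) → (e → e)).
[[believes sleeps] [saw cat]] — [believes sleeps] of type (((t → e) → (e → e)) → (e → t)) combines with [saw cat] of type ((t → e) → (e → e)): type (e → t).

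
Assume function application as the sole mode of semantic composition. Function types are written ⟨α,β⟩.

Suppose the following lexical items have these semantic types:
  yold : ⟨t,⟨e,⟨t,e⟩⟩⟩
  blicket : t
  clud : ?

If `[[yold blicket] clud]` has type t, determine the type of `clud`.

[[yold blicket] clud] must have type t. The sister [yold blicket] has type ⟨e,⟨t,e⟩⟩; that is not a function onto t, so clud must be the functor, of type ⟨⟨e,⟨t,e⟩⟩,t⟩.

⟨⟨e,⟨t,e⟩⟩,t⟩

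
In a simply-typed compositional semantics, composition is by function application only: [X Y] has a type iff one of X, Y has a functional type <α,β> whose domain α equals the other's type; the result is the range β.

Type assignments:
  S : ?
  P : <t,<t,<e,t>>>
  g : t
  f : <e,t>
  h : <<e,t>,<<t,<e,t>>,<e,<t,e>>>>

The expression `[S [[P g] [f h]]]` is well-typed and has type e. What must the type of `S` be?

At [S [[P g] [f h]]] (required: e): [[P g] [f h]] is <e,<t,e>>, which is not a function with range e; hence S is the functor — type <<e,<t,e>>,e>.

<<e,<t,e>>,e>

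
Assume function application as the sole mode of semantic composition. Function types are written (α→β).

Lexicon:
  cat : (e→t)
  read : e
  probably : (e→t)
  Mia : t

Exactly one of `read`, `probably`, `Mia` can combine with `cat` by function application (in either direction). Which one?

read

read — combines: cat : (e→t) takes read : e as argument, giving t.
probably : (e→t) — does not combine with cat.
Mia : t — does not combine with cat.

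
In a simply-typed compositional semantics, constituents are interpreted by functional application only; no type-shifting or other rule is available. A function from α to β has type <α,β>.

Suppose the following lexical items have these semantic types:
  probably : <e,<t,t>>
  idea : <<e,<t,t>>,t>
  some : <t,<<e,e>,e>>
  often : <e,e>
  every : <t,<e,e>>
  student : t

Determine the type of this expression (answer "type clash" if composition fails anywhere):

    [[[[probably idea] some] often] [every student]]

[probably idea]: <<e,<t,t>>,t> applied to <e,<t,t>> yields t.
[[probably idea] some]: <t,<<e,e>,e>> applied to t yields <<e,e>,e>.
[[[probably idea] some] often]: <<e,e>,e> applied to <e,e> yields e.
[every student]: <t,<e,e>> applied to t yields <e,e>.
[[[[probably idea] some] often] [every student]]: <e,e> applied to e yields e.

e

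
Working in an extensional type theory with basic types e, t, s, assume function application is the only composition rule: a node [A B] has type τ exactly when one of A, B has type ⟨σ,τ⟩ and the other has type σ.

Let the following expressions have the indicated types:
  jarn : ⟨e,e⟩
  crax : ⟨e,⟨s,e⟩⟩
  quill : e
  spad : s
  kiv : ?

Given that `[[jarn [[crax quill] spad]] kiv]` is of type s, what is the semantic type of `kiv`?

⟨e,s⟩

At [[jarn [[crax quill] spad]] kiv] (required: s): [jarn [[crax quill] spad]] is e, which is not a function with range s; hence kiv is the functor — type ⟨e,s⟩.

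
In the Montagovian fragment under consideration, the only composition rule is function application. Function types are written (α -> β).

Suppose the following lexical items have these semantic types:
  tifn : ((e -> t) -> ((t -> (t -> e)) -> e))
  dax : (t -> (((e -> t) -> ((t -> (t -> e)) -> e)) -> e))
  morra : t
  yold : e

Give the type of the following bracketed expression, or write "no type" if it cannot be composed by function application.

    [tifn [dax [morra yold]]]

[morra yold]: t with e — neither is a function whose domain matches the other; composition fails here.

no type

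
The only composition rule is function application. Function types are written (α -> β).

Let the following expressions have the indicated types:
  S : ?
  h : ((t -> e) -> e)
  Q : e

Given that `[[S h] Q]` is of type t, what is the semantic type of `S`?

For [[S h] Q] to have type t with Q of type e, [S h] must be the function: [S h] : (e -> t).
For [S h] to have type (e -> t) with h of type ((t -> e) -> e), S must be the function: S : (((t -> e) -> e) -> (e -> t)).

(((t -> e) -> e) -> (e -> t))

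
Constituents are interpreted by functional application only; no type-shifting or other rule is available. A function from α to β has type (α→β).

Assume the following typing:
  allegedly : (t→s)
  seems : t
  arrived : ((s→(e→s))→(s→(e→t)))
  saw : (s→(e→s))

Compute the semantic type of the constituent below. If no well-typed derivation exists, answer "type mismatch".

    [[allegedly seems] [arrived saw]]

(e→t)

[allegedly seems]: (t→s) applied to t yields s.
[arrived saw]: ((s→(e→s))→(s→(e→t))) applied to (s→(e→s)) yields (s→(e→t)).
[[allegedly seems] [arrived saw]]: (s→(e→t)) applied to s yields (e→t).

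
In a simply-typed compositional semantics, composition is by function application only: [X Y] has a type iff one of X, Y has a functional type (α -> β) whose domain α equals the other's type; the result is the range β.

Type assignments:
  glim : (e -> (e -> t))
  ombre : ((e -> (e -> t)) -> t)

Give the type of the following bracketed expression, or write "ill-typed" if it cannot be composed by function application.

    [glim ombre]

At [glim ombre], ombre : ((e -> (e -> t)) -> t) takes glim : (e -> (e -> t)), giving t.

t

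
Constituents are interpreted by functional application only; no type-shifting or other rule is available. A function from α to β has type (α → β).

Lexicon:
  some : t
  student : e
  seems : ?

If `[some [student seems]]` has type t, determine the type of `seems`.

[some [student seems]] is required to be t. some : t cannot yield t as functor, so [student seems] : (t → t).
[student seems] is required to be (t → t). student : e cannot yield (t → t) as functor, so seems : (e → (t → t)).

(e → (t → t))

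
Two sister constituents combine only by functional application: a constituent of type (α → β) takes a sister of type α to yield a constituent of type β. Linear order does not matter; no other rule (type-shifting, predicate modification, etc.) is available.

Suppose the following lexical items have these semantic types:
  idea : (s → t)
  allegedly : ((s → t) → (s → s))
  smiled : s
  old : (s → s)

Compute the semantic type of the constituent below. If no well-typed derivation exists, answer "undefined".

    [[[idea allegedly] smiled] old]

s

[idea allegedly]: functor allegedly : ((s → t) → (s → s)), argument idea : (s → t); result (s → s).
[[idea allegedly] smiled]: functor [idea allegedly] : (s → s), argument smiled : s; result s.
[[[idea allegedly] smiled] old]: functor old : (s → s), argument [[idea allegedly] smiled] : s; result s.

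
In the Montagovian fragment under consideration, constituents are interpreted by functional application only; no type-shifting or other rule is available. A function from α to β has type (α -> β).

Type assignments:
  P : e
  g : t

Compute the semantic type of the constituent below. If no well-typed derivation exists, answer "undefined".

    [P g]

At [P g]: neither e nor t can take the other as argument; the node is ill-typed.

undefined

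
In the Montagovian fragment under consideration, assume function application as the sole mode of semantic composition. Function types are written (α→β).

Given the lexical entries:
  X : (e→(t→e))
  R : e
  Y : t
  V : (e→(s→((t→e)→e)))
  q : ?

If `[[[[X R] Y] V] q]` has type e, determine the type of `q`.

[[[[X R] Y] V] q] is required to be e. [[[X R] Y] V] : (s→((t→e)→e)) cannot yield e as functor, so q : ((s→((t→e)→e))→e).

((s→((t→e)→e))→e)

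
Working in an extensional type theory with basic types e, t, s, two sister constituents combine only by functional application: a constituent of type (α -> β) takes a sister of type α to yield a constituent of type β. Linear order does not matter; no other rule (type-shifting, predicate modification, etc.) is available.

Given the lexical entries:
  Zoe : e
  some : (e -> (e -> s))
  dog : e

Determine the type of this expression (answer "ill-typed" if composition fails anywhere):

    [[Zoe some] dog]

[Zoe some]: functor some : (e -> (e -> s)), argument Zoe : e; result (e -> s).
[[Zoe some] dog]: functor [Zoe some] : (e -> s), argument dog : e; result s.

s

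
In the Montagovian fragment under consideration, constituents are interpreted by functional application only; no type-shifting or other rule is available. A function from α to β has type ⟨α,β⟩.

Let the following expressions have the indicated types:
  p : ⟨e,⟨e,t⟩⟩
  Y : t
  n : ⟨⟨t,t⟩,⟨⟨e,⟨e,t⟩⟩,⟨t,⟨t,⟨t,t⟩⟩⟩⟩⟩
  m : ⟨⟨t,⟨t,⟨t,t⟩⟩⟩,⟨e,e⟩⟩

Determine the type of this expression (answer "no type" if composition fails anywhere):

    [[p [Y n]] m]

no type

[Y n]: t with ⟨⟨t,t⟩,⟨⟨e,⟨e,t⟩⟩,⟨t,⟨t,⟨t,t⟩⟩⟩⟩⟩ — neither is a function whose domain matches the other; composition fails here.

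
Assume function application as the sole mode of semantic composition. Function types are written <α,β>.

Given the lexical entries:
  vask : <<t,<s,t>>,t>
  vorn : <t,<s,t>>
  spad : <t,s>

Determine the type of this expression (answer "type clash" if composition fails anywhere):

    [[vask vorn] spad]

At [vask vorn], vask : <<t,<s,t>>,t> takes vorn : <t,<s,t>>, giving t.
At [[vask vorn] spad], spad : <t,s> takes [vask vorn] : t, giving s.

s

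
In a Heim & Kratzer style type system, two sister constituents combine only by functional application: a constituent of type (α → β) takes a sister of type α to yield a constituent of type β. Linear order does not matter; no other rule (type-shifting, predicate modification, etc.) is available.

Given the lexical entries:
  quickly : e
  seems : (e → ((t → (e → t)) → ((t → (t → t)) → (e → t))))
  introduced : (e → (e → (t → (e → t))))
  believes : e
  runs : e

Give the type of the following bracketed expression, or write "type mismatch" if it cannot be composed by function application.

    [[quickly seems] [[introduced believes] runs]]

[quickly seems]: functor seems : (e → ((t → (e → t)) → ((t → (t → t)) → (e → t)))), argument quickly : e; result ((t → (e → t)) → ((t → (t → t)) → (e → t))).
[introduced believes]: functor introduced : (e → (e → (t → (e → t)))), argument believes : e; result (e → (t → (e → t))).
[[introduced believes] runs]: functor [introduced believes] : (e → (t → (e → t))), argument runs : e; result (t → (e → t)).
[[quickly seems] [[introduced believes] runs]]: functor [quickly seems] : ((t → (e → t)) → ((t → (t → t)) → (e → t))), argument [[introduced believes] runs] : (t → (e → t)); result ((t → (t → t)) → (e → t)).

((t → (t → t)) → (e → t))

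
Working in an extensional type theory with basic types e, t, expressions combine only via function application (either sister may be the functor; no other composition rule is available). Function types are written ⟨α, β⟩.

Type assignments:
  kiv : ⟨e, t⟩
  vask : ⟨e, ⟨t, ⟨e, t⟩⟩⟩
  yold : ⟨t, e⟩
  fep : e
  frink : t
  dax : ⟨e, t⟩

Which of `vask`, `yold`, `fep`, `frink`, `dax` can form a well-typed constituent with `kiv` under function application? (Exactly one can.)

vask : ⟨e, ⟨t, ⟨e, t⟩⟩⟩ — no; kiv wants e, and vask wants e.
yold : ⟨t, e⟩ — no; kiv wants e, and yold wants t.
fep — combines: kiv : ⟨e, t⟩ takes fep : e as argument, giving t.
frink : t — no; kiv wants e, and frink wants nothing (atomic).
dax : ⟨e, t⟩ — no; kiv wants e, and dax wants e.

fep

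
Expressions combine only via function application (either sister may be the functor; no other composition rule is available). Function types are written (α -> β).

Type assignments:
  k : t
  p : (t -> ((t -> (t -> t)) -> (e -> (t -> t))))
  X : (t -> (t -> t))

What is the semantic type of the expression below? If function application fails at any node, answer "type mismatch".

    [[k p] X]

At [k p], p : (t -> ((t -> (t -> t)) -> (e -> (t -> t)))) takes k : t, giving ((t -> (t -> t)) -> (e -> (t -> t))).
At [[k p] X], [k p] : ((t -> (t -> t)) -> (e -> (t -> t))) takes X : (t -> (t -> t)), giving (e -> (t -> t)).

(e -> (t -> t))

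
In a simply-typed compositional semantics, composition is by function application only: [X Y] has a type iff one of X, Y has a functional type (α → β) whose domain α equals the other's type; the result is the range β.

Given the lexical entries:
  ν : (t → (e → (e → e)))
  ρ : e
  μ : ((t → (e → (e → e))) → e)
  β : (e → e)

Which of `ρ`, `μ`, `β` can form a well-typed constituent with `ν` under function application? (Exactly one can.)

ρ : e — no; ν wants t, and ρ wants nothing (atomic).
μ — combines: μ : ((t → (e → (e → e))) → e) takes ν : (t → (e → (e → e))) as argument, giving e.
β : (e → e) — no; ν wants t, and β wants e.

μ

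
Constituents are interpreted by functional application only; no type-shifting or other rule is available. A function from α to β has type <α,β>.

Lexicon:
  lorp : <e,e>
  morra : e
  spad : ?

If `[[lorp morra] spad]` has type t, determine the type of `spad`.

<e,t>

At [[lorp morra] spad] (required: t): [lorp morra] is e, which is not a function with range t; hence spad is the functor — type <e,t>.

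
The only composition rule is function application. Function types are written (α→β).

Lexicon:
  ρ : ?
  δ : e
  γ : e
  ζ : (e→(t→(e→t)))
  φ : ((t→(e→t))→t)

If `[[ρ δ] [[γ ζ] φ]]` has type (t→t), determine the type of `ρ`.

(e→(t→(t→t)))

[[ρ δ] [[γ ζ] φ]] must have type (t→t). The sister [[γ ζ] φ] has type t; that is not a function onto (t→t), so [ρ δ] must be the functor, of type (t→(t→t)).
[ρ δ] must have type (t→(t→t)). The sister δ has type e; that is not a function onto (t→(t→t)), so ρ must be the functor, of type (e→(t→(t→t))).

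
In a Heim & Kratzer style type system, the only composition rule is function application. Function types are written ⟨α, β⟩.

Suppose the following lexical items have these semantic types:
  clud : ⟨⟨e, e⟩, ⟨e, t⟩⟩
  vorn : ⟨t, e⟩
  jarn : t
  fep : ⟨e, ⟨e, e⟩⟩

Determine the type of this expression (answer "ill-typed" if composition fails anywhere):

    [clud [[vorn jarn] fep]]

⟨e, t⟩

[vorn jarn]: functor vorn : ⟨t, e⟩, argument jarn : t; result e.
[[vorn jarn] fep]: functor fep : ⟨e, ⟨e, e⟩⟩, argument [vorn jarn] : e; result ⟨e, e⟩.
[clud [[vorn jarn] fep]]: functor clud : ⟨⟨e, e⟩, ⟨e, t⟩⟩, argument [[vorn jarn] fep] : ⟨e, e⟩; result ⟨e, t⟩.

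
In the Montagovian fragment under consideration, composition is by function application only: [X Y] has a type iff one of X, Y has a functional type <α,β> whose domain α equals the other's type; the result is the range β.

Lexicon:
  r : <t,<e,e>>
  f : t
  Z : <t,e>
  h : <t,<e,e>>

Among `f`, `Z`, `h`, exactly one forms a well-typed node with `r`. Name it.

f — combines: r : <t,<e,e>> takes f : t as argument, giving <e,e>.
Z : <t,e> — no; r wants t, and Z wants t.
h : <t,<e,e>> — no; r wants t, and h wants t.

f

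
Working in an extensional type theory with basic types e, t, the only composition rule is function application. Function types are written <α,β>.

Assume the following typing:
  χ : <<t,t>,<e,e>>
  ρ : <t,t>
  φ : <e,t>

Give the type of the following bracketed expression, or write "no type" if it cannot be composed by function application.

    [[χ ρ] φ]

no type

[χ ρ] — χ of type <<t,t>,<e,e>> combines with ρ of type <t,t>: type <e,e>.
At [[χ ρ] φ]: neither <e,e> nor <e,t> can take the other as argument; the node is ill-typed.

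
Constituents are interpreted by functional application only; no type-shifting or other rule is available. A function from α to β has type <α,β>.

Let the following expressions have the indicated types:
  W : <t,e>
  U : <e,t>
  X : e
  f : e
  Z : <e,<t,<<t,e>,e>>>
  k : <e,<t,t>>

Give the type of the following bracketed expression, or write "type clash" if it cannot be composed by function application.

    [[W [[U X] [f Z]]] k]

<t,t>

[U X]: functor U : <e,t>, argument X : e; result t.
[f Z]: functor Z : <e,<t,<<t,e>,e>>>, argument f : e; result <t,<<t,e>,e>>.
[[U X] [f Z]]: functor [f Z] : <t,<<t,e>,e>>, argument [U X] : t; result <<t,e>,e>.
[W [[U X] [f Z]]]: functor [[U X] [f Z]] : <<t,e>,e>, argument W : <t,e>; result e.
[[W [[U X] [f Z]]] k]: functor k : <e,<t,t>>, argument [W [[U X] [f Z]]] : e; result <t,t>.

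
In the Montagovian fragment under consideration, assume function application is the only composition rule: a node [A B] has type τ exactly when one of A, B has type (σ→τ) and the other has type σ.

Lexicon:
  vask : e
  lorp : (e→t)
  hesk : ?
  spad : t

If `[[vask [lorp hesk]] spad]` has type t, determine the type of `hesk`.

((e→t)→(e→(t→t)))

At [[vask [lorp hesk]] spad] (required: t): spad is t, which is not a function with range t; hence [vask [lorp hesk]] is the functor — type (t→t).
At [vask [lorp hesk]] (required: (t→t)): vask is e, which is not a function with range (t→t); hence [lorp hesk] is the functor — type (e→(t→t)).
At [lorp hesk] (required: (e→(t→t))): lorp is (e→t), which is not a function with range (e→(t→t)); hence hesk is the functor — type ((e→t)→(e→(t→t))).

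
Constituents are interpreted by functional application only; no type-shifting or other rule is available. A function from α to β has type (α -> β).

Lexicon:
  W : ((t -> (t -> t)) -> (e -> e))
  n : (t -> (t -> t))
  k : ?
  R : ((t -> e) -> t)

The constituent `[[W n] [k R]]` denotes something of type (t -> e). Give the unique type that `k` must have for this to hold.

(((t -> e) -> t) -> ((e -> e) -> (t -> e)))

[[W n] [k R]] is required to be (t -> e). [W n] : (e -> e) cannot yield (t -> e) as functor, so [k R] : ((e -> e) -> (t -> e)).
[k R] is required to be ((e -> e) -> (t -> e)). R : ((t -> e) -> t) cannot yield ((e -> e) -> (t -> e)) as functor, so k : (((t -> e) -> t) -> ((e -> e) -> (t -> e))).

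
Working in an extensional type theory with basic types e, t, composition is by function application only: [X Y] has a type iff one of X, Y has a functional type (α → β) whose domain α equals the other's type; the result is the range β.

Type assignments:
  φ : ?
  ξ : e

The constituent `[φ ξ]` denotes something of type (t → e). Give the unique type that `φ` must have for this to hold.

(e → (t → e))

At [φ ξ] (required: (t → e)): ξ is e, which is not a function with range (t → e); hence φ is the functor — type (e → (t → e)).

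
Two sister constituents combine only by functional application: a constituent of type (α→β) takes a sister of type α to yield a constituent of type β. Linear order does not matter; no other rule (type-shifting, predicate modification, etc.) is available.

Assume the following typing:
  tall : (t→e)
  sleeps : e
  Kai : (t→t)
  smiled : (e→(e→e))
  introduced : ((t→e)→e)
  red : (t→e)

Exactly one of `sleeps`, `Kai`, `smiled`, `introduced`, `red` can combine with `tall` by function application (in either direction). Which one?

introduced

sleeps : e — does not combine with tall.
Kai : (t→t) — does not combine with tall.
smiled : (e→(e→e)) — does not combine with tall.
introduced — combines: introduced : ((t→e)→e) takes tall : (t→e) as argument, giving e.
red : (t→e) — does not combine with tall.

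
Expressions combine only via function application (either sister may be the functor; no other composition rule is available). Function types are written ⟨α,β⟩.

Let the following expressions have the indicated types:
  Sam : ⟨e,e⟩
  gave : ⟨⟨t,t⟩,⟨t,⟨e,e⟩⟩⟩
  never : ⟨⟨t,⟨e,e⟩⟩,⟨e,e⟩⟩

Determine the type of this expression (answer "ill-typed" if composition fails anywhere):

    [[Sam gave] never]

ill-typed

At [Sam gave]: neither ⟨e,e⟩ nor ⟨⟨t,t⟩,⟨t,⟨e,e⟩⟩⟩ can take the other as argument; the node is ill-typed.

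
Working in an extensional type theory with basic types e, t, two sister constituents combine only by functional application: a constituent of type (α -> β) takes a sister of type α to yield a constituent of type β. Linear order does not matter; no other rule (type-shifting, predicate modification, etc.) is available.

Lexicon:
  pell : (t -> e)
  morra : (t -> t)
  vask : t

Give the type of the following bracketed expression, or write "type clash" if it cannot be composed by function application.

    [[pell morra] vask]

type clash

[pell morra]: (t -> e) and (t -> t) cannot combine by function application — type clash.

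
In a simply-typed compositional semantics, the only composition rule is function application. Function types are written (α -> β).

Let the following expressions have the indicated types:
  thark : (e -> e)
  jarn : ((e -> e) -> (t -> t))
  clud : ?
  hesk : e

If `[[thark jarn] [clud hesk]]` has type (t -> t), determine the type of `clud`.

[[thark jarn] [clud hesk]] must have type (t -> t). The sister [thark jarn] has type (t -> t); that is not a function onto (t -> t), so [clud hesk] must be the functor, of type ((t -> t) -> (t -> t)).
[clud hesk] must have type ((t -> t) -> (t -> t)). The sister hesk has type e; that is not a function onto ((t -> t) -> (t -> t)), so clud must be the functor, of type (e -> ((t -> t) -> (t -> t))).

(e -> ((t -> t) -> (t -> t)))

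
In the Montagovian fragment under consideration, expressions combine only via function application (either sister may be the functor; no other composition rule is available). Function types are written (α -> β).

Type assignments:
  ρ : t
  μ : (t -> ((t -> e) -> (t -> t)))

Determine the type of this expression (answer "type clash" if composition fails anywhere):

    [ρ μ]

((t -> e) -> (t -> t))

[ρ μ]: μ is (t -> ((t -> e) -> (t -> t))), ρ is t; result ((t -> e) -> (t -> t)).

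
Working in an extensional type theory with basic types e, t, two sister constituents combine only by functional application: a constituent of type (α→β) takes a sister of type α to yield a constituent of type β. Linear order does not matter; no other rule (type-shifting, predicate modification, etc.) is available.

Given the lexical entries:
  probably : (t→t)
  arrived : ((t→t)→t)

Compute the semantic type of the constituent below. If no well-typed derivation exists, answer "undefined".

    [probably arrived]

[probably arrived] — arrived of type ((t→t)→t) combines with probably of type (t→t): type t.

t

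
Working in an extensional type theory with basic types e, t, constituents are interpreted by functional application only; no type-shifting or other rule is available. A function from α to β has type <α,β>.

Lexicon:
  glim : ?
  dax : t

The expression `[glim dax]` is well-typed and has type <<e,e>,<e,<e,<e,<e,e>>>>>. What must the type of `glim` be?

<t,<<e,e>,<e,<e,<e,<e,e>>>>>>

At [glim dax] (required: <<e,e>,<e,<e,<e,<e,e>>>>>): dax is t, which is not a function with range <<e,e>,<e,<e,<e,<e,e>>>>>; hence glim is the functor — type <t,<<e,e>,<e,<e,<e,<e,e>>>>>>.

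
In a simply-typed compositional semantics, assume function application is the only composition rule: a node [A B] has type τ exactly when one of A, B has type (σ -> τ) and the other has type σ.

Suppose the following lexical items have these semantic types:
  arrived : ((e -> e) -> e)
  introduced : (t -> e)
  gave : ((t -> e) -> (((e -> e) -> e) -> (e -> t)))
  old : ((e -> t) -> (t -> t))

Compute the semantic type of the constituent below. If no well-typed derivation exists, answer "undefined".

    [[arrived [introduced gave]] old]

(t -> t)

[introduced gave]: functor gave : ((t -> e) -> (((e -> e) -> e) -> (e -> t))), argument introduced : (t -> e); result (((e -> e) -> e) -> (e -> t)).
[arrived [introduced gave]]: functor [introduced gave] : (((e -> e) -> e) -> (e -> t)), argument arrived : ((e -> e) -> e); result (e -> t).
[[arrived [introduced gave]] old]: functor old : ((e -> t) -> (t -> t)), argument [arrived [introduced gave]] : (e -> t); result (t -> t).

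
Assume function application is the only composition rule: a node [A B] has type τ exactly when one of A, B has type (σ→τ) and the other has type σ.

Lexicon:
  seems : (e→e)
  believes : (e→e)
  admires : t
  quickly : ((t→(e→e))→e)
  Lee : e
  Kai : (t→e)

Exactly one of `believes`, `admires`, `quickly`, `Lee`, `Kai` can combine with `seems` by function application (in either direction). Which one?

believes : (e→e) — neither side's domain matches the other.
admires : t — neither side's domain matches the other.
quickly : ((t→(e→e))→e) — neither side's domain matches the other.
Lee — combines: seems : (e→e) takes Lee : e as argument, giving e.
Kai : (t→e) — neither side's domain matches the other.

Lee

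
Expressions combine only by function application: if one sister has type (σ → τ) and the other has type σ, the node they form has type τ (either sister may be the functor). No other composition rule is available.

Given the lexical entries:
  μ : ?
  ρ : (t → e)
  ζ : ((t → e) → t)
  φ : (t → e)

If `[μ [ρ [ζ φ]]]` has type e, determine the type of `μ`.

(e → e)

[μ [ρ [ζ φ]]] must have type e. The sister [ρ [ζ φ]] has type e; that is not a function onto e, so μ must be the functor, of type (e → e).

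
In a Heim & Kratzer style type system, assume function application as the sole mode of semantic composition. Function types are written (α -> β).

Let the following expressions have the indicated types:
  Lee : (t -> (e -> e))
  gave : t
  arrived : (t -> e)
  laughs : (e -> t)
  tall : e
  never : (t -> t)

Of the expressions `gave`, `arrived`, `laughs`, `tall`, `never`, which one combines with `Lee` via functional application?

gave — combines: Lee : (t -> (e -> e)) takes gave : t as argument, giving (e -> e).
arrived : (t -> e) — does not combine with Lee.
laughs : (e -> t) — does not combine with Lee.
tall : e — does not combine with Lee.
never : (t -> t) — does not combine with Lee.

gave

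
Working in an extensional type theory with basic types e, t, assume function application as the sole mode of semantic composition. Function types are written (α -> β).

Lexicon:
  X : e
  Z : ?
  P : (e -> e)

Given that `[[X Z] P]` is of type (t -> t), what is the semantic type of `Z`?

(e -> ((e -> e) -> (t -> t)))

[[X Z] P] is required to be (t -> t). P : (e -> e) cannot yield (t -> t) as functor, so [X Z] : ((e -> e) -> (t -> t)).
[X Z] is required to be ((e -> e) -> (t -> t)). X : e cannot yield ((e -> e) -> (t -> t)) as functor, so Z : (e -> ((e -> e) -> (t -> t))).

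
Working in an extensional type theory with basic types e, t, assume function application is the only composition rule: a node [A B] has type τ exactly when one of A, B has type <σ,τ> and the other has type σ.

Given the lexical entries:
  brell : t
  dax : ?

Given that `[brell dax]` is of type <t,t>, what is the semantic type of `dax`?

[brell dax] must have type <t,t>. The sister brell has type t; that is not a function onto <t,t>, so dax must be the functor, of type <t,<t,t>>.

<t,<t,t>>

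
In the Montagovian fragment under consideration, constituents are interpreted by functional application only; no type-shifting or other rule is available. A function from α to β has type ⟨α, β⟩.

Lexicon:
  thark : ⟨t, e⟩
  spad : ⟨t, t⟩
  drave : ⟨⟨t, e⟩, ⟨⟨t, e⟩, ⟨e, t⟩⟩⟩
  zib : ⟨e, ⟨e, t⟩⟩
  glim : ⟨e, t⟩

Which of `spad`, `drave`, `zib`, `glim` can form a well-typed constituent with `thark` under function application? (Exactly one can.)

drave

spad : ⟨t, t⟩ — no; thark wants t, and spad wants t.
drave — combines: drave : ⟨⟨t, e⟩, ⟨⟨t, e⟩, ⟨e, t⟩⟩⟩ takes thark : ⟨t, e⟩ as argument, giving ⟨⟨t, e⟩, ⟨e, t⟩⟩.
zib : ⟨e, ⟨e, t⟩⟩ — no; thark wants t, and zib wants e.
glim : ⟨e, t⟩ — no; thark wants t, and glim wants e.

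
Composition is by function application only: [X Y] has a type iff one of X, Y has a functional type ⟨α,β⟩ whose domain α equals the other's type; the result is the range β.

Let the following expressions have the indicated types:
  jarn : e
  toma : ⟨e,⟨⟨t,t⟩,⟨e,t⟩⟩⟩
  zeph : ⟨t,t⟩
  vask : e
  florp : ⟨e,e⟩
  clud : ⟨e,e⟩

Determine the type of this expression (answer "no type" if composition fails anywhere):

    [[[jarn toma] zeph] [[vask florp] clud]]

t

[jarn toma] — toma of type ⟨e,⟨⟨t,t⟩,⟨e,t⟩⟩⟩ combines with jarn of type e: type ⟨⟨t,t⟩,⟨e,t⟩⟩.
[[jarn toma] zeph] — [jarn toma] of type ⟨⟨t,t⟩,⟨e,t⟩⟩ combines with zeph of type ⟨t,t⟩: type ⟨e,t⟩.
[vask florp] — florp of type ⟨e,e⟩ combines with vask of type e: type e.
[[vask florp] clud] — clud of type ⟨e,e⟩ combines with [vask florp] of type e: type e.
[[[jarn toma] zeph] [[vask florp] clud]] — [[jarn toma] zeph] of type ⟨e,t⟩ combines with [[vask florp] clud] of type e: type t.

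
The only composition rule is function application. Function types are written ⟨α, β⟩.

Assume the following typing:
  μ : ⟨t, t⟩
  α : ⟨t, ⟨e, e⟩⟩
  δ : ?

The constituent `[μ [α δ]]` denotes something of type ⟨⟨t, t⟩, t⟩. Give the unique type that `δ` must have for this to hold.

For [μ [α δ]] to have type ⟨⟨t, t⟩, t⟩ with μ of type ⟨t, t⟩, [α δ] must be the function: [α δ] : ⟨⟨t, t⟩, ⟨⟨t, t⟩, t⟩⟩.
For [α δ] to have type ⟨⟨t, t⟩, ⟨⟨t, t⟩, t⟩⟩ with α of type ⟨t, ⟨e, e⟩⟩, δ must be the function: δ : ⟨⟨t, ⟨e, e⟩⟩, ⟨⟨t, t⟩, ⟨⟨t, t⟩, t⟩⟩⟩.

⟨⟨t, ⟨e, e⟩⟩, ⟨⟨t, t⟩, ⟨⟨t, t⟩, t⟩⟩⟩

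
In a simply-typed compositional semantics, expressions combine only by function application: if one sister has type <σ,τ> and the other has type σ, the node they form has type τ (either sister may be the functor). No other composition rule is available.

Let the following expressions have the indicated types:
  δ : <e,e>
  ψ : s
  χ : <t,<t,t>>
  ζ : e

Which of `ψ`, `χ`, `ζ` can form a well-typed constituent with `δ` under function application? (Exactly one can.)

ζ

ψ : s — δ needs e; ψ needs nothing (atomic); neither fits.
χ : <t,<t,t>> — δ needs e; χ needs t; neither fits.
ζ — combines: δ : <e,e> takes ζ : e as argument, giving e.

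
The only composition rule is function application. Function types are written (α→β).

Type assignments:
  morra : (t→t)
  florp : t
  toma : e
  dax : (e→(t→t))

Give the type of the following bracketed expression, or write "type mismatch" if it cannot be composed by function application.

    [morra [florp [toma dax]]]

[toma dax]: (e→(t→t)) applied to e yields (t→t).
[florp [toma dax]]: (t→t) applied to t yields t.
[morra [florp [toma dax]]]: (t→t) applied to t yields t.

t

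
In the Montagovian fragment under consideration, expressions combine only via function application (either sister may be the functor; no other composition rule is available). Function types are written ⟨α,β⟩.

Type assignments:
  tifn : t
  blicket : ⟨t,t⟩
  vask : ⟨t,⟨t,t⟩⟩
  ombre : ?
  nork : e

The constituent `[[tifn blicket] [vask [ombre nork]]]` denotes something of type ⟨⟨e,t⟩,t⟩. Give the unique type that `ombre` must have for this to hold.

⟨e,⟨⟨t,⟨t,t⟩⟩,⟨t,⟨⟨e,t⟩,t⟩⟩⟩⟩

[[tifn blicket] [vask [ombre nork]]] must have type ⟨⟨e,t⟩,t⟩. The sister [tifn blicket] has type t; that is not a function onto ⟨⟨e,t⟩,t⟩, so [vask [ombre nork]] must be the functor, of type ⟨t,⟨⟨e,t⟩,t⟩⟩.
[vask [ombre nork]] must have type ⟨t,⟨⟨e,t⟩,t⟩⟩. The sister vask has type ⟨t,⟨t,t⟩⟩; that is not a function onto ⟨t,⟨⟨e,t⟩,t⟩⟩, so [ombre nork] must be the functor, of type ⟨⟨t,⟨t,t⟩⟩,⟨t,⟨⟨e,t⟩,t⟩⟩⟩.
[ombre nork] must have type ⟨⟨t,⟨t,t⟩⟩,⟨t,⟨⟨e,t⟩,t⟩⟩⟩. The sister nork has type e; that is not a function onto ⟨⟨t,⟨t,t⟩⟩,⟨t,⟨⟨e,t⟩,t⟩⟩⟩, so ombre must be the functor, of type ⟨e,⟨⟨t,⟨t,t⟩⟩,⟨t,⟨⟨e,t⟩,t⟩⟩⟩⟩.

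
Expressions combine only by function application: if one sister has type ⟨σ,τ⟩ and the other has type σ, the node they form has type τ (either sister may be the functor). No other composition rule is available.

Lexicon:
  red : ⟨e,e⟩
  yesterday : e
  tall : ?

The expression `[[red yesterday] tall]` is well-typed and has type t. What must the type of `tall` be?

⟨e,t⟩

For [[red yesterday] tall] to have type t with [red yesterday] of type e, tall must be the function: tall : ⟨e,t⟩.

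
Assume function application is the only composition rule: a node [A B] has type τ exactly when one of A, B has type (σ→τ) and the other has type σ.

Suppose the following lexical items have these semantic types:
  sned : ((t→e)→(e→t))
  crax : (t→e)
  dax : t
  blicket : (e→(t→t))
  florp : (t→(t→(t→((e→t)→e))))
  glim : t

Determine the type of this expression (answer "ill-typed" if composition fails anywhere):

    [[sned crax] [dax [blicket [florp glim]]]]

[sned crax]: functor sned : ((t→e)→(e→t)), argument crax : (t→e); result (e→t).
[florp glim]: functor florp : (t→(t→(t→((e→t)→e)))), argument glim : t; result (t→(t→((e→t)→e))).
[blicket [florp glim]]: (e→(t→t)) with (t→(t→((e→t)→e))) — neither is a function whose domain matches the other; composition fails here.

ill-typed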